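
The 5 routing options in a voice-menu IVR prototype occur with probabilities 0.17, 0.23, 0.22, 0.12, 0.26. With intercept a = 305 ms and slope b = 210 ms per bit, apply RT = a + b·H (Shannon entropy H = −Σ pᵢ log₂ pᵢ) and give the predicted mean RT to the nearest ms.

783 ms

H = 0.17·log₂(1/0.17) + 0.23·log₂(1/0.23) + 0.22·log₂(1/0.22) + 0.12·log₂(1/0.12) + 0.26·log₂(1/0.26) = 2.2752 bits.
RT = 305 + 210 × 2.2752 = 782.79 ms.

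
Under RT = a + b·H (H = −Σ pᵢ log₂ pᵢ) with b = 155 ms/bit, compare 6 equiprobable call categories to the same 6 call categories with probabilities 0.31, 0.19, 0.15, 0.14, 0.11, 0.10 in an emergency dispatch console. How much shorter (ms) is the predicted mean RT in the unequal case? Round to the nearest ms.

18 ms

Equiprobable entropy H₀ = log₂ 6 = 2.5850 bits.
Skewed entropy H = −Σ pᵢ log₂ pᵢ = 2.4692 bits.
ΔRT = b·(H₀ − H) = 155 × 0.1158 = 17.95 ms.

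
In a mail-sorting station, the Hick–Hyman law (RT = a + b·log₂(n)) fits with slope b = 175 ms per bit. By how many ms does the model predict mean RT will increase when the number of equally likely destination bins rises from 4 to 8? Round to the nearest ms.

175 ms

The intercept a cancels: ΔRT = b·(log₂ n₂ − log₂ n₁) = b·log₂(n₂/n₁).
log₂(8) − log₂(4) = log₂(8/4) = log₂(2) = 1.
ΔRT = 175 × 1.0000 = 175.000 ms.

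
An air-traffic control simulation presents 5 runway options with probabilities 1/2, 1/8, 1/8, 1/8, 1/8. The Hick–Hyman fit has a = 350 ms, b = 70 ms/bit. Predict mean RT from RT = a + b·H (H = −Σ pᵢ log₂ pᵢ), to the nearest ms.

Each term −pᵢ log₂ pᵢ: 0.5·1 + 0.125·3 + 0.125·3 + 0.125·3 + 0.125·3; summed, H = 2.000 bits.
Mean RT = a + bH = 350 + 70·2.000 = 490.00 ms.

490 ms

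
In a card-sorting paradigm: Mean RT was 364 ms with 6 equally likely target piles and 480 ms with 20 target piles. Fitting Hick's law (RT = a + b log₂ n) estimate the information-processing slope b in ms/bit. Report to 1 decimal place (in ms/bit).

b = (RT₂ − RT₁)/(log₂ n₂ − log₂ n₁) = (480 − 364)/(4.3219 − 2.5850) = 66.783 ms/bit.

66.8 ms/bit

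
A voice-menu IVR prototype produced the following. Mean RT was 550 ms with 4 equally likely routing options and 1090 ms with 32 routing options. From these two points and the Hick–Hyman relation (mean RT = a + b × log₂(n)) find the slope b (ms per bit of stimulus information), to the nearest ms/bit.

b = (RT₂ − RT₁)/(log₂ n₂ − log₂ n₁) = (1090 − 550)/(5 − 2) = 180 ms/bit.

180 ms/bit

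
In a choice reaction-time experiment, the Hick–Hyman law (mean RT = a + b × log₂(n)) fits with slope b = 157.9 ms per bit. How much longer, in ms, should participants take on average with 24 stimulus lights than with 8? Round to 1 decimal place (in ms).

Only the slope matters, since a is common to both: ΔRT = b·log₂(n₂/n₁).
log₂(24) − log₂(8) = 4.5850 − 3 = 1.5850.
ΔRT = 157.9 × 1.5850 = 250.266 ms.

250.3 ms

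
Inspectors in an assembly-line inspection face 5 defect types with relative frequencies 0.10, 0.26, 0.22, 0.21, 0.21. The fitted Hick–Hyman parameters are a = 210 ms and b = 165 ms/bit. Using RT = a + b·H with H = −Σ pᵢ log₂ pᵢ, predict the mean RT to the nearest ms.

Entropy contributions −pᵢ log₂ pᵢ: 0.3322, 0.5053, 0.4806, 0.4728, 0.4728; sum H = 2.2637 bits.
RT = a + bH = 210 + 165·2.2637 = 583.51 ms.

584 ms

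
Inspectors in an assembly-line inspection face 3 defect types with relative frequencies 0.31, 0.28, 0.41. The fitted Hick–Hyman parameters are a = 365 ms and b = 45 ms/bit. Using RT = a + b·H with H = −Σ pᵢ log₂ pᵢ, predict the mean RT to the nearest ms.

435 ms

Entropy contributions −pᵢ log₂ pᵢ: 0.5238, 0.5142, 0.5274; sum H = 1.5654 bits.
RT = a + bH = 365 + 45·1.5654 = 435.44 ms.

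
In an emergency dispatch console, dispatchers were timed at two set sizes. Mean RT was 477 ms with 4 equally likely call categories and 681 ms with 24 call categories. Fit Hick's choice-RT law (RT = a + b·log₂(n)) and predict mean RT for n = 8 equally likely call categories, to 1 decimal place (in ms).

555.9 ms

Fit slope and intercept:
  b = (681 − 477) / (log₂ 24 − log₂ 4) = 204 / (4.5850 − 2) = 78.918 ms/bit
  a = 477 − 78.918 × 2 = 319.164 ms
Then RT(8) = 319.164 + 78.918 × log₂ 8 = 319.164 + 78.918 × 3 ≈ 555.918 ms.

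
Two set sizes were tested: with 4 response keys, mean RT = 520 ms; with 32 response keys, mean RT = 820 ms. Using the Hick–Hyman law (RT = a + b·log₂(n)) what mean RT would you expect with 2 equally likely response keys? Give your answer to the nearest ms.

Fit slope and intercept:
  b = (820 − 520) / (log₂ 32 − log₂ 4) = 300 / (5 − 2) = 100 ms/bit
  a = 520 − 100 × 2 = 320 ms
Then RT(2) = 320 + 100 × log₂ 2 = 320 + 100 × 1 ≈ 420.000 ms.

420 ms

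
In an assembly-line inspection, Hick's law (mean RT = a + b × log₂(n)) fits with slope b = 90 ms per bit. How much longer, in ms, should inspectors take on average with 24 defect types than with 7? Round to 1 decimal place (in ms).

160.0 ms

Only the slope matters, since a is common to both: ΔRT = b·log₂(n₂/n₁).
log₂(24) − log₂(7) = 4.5850 − 2.8074 = 1.7776.
ΔRT = 90 × 1.7776 = 159.985 ms.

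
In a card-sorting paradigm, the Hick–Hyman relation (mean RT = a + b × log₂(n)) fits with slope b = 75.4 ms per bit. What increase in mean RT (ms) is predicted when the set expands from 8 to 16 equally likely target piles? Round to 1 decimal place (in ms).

Only the slope matters, since a is common to both: ΔRT = b·log₂(n₂/n₁).
log₂(16) − log₂(8) = log₂(16/8) = log₂(2) = 1.
ΔRT = 75.4 × 1.0000 = 75.400 ms.

75.4 ms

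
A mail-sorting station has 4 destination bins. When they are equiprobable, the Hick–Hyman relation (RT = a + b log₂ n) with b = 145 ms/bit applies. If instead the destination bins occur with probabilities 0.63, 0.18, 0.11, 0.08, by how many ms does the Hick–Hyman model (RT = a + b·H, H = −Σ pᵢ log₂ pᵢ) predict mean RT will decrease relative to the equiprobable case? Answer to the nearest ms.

71 ms

Equiprobable entropy H₀ = log₂ 4 = 2.0000 bits.
Skewed entropy H = −Σ pᵢ log₂ pᵢ = 1.5070 bits.
ΔRT = b·(H₀ − H) = 145 × 0.4930 = 71.48 ms.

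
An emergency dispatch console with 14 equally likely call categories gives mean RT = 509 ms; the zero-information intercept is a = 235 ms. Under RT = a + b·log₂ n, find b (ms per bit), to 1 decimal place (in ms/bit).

72.0 ms/bit

14 alternatives carry log₂ 14 = 3.8074 bits; the choice cost is 509 − 235 = 274 ms, so b = 274/3.8074 = 71.966 ms/bit.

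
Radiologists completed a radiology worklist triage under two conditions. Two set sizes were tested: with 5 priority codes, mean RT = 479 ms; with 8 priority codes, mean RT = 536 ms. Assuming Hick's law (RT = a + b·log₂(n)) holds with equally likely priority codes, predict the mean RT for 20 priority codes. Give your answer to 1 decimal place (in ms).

647.1 ms

With log₂ n on the abscissa the relation is linear; from the two conditions:
  b = (536 − 479) / (log₂ 8 − log₂ 5) = 57 / (3 − 2.3219) = 84.062 ms/bit
  a = 479 − 84.062 × 2.3219 = 283.814 ms
Then RT(20) = 283.814 + 84.062 × log₂ 20 = 283.814 + 84.062 × 4.3219 ≈ 647.124 ms.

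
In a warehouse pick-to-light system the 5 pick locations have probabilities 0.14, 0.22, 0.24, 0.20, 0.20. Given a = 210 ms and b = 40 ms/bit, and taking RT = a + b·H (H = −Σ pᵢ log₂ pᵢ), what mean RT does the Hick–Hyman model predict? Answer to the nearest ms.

302 ms

H = 0.14·log₂(1/0.14) + 0.22·log₂(1/0.22) + 0.24·log₂(1/0.24) + 0.20·log₂(1/0.20) + 0.20·log₂(1/0.20) = 2.3006 bits.
RT = 210 + 40 × 2.3006 = 302.02 ms.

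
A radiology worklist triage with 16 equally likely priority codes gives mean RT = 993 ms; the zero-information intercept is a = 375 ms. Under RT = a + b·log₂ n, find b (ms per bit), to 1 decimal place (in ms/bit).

b = (993 − 375) / log₂(16) = 618 / 4 = 154.500 ms/bit.

154.5 ms/bit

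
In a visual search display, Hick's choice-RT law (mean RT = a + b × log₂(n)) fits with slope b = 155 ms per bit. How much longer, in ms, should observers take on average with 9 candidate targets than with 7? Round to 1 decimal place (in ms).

56.2 ms

The intercept a cancels: ΔRT = b·(log₂ n₂ − log₂ n₁) = b·log₂(n₂/n₁).
log₂(9) − log₂(7) = 3.1699 − 2.8074 = 0.3626.
ΔRT = 155 × 0.3626 = 56.198 ms.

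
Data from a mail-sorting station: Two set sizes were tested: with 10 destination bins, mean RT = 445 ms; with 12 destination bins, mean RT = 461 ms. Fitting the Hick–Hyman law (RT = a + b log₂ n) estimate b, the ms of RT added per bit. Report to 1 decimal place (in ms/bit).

60.8 ms/bit

The slope on a log₂ axis is (461 − 445) / (3.5850 − 3.3219) = 60.829 ms/bit.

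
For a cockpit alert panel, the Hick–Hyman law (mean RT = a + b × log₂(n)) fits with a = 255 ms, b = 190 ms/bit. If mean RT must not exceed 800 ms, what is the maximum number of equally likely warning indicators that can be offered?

190·log₂ n ≤ 800 − 255 = 545, giving log₂ n ≤ 2.8684 and n ≤ 7.303. The largest whole number is 7.

7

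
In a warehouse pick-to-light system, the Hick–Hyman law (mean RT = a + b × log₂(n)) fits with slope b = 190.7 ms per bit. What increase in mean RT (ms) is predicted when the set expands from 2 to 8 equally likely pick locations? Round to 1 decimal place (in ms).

The intercept a cancels: ΔRT = b·(log₂ n₂ − log₂ n₁) = b·log₂(n₂/n₁).
log₂(8) − log₂(2) = log₂(8/2) = log₂(4) = 2.
ΔRT = 190.7 × 2.0000 = 381.400 ms.

381.4 ms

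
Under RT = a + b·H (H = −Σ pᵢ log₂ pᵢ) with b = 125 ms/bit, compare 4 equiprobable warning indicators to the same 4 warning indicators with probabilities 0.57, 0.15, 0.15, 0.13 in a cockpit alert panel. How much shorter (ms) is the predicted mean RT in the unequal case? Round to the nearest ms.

42 ms

The RT saving is b·ΔH. Equiprobable H₀ = log₂(4) = 2.0000 bits; with the given probabilities H = 1.6660 bits.
b·(H₀ − H) = 125 × (2.0000 − 1.6660) = 41.75 ms.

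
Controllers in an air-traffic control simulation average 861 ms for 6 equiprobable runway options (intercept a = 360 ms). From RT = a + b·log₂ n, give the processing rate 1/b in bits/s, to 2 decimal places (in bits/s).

b = (861 − 360)/log₂ 6 = 501/2.5850 = 193.813 ms per bit = 0.19381 s/bit; the reciprocal is 5.160 bits/s.

5.16 bits/s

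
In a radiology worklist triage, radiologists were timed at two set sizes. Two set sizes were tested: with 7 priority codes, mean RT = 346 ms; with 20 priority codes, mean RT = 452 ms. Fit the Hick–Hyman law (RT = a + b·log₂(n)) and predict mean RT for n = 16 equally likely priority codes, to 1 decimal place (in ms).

429.5 ms

RT is linear in log₂ n, so two points fix the line:
  b = (452 − 346) / (log₂ 20 − log₂ 7) = 106 / (4.3219 − 2.8074) = 69.987 ms/bit
  a = 346 − 69.987 × 2.8074 = 149.522 ms
Then RT(16) = 149.522 + 69.987 × log₂ 16 = 149.522 + 69.987 × 4 ≈ 429.469 ms.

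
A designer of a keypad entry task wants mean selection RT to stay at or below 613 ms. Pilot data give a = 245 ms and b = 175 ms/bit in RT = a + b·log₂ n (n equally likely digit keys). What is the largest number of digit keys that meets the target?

4

175·log₂ n ≤ 613 − 245 = 368, giving log₂ n ≤ 2.1029 and n ≤ 4.296. The largest whole number is 4.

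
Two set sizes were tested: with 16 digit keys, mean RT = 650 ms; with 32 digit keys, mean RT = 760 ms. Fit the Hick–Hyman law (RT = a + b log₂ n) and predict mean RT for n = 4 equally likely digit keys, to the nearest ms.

430 ms

Fit slope and intercept:
  b = (760 − 650) / (log₂ 32 − log₂ 16) = 110 / (5 − 4) = 110 ms/bit
  a = 650 − 110 × 4 = 210 ms
Then RT(4) = 210 + 110 × log₂ 4 = 210 + 110 × 2 ≈ 430.000 ms.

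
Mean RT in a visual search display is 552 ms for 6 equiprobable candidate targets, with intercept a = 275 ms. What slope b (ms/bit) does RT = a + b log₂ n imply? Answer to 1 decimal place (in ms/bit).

107.2 ms/bit

b = (552 − 275) / log₂(6) = 277 / 2.5850 = 107.158 ms/bit.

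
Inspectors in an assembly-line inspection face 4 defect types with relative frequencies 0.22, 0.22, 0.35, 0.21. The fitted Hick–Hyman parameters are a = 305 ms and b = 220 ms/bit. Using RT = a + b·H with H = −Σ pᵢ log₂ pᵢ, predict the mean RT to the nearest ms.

737 ms

H = 0.22·log₂(1/0.22) + 0.22·log₂(1/0.22) + 0.35·log₂(1/0.35) + 0.21·log₂(1/0.21) = 1.9641 bits.
RT = 305 + 220 × 1.9641 = 737.10 ms.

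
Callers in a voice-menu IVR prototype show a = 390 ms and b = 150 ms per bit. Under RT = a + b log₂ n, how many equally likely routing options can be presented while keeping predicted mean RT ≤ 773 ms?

5

150·log₂ n ≤ 773 − 390 = 383, giving log₂ n ≤ 2.5533 and n ≤ 5.870. The largest whole number is 5.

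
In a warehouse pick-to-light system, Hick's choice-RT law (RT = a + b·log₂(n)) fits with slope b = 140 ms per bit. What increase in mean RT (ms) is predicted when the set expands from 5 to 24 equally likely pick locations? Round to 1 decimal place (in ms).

The intercept a cancels: ΔRT = b·(log₂ n₂ − log₂ n₁) = b·log₂(n₂/n₁).
log₂(24) − log₂(5) = 4.5850 − 2.3219 = 2.2630.
ΔRT = 140 × 2.2630 = 316.825 ms.

316.8 ms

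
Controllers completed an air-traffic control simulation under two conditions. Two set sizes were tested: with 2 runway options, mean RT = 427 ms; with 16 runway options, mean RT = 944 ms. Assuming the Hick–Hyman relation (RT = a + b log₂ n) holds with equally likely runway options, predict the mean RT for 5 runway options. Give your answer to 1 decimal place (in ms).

654.8 ms

RT is linear in log₂ n, so two points fix the line:
  b = (944 − 427) / (log₂ 16 − log₂ 2) = 517 / (4 − 1) = 172.333 ms/bit
  a = 427 − 172.333 × 1 = 254.667 ms
Then RT(5) = 254.667 + 172.333 × log₂ 5 = 254.667 + 172.333 × 2.3219 ≈ 654.812 ms.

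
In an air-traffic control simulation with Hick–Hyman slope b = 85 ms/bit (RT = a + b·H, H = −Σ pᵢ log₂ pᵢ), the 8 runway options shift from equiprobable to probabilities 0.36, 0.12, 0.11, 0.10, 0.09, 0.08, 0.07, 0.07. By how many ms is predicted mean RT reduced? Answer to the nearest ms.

Equiprobable entropy H₀ = log₂ 8 = 3.0000 bits.
Skewed entropy H = −Σ pᵢ log₂ pᵢ = 2.7214 bits.
ΔRT = b·(H₀ − H) = 85 × 0.2786 = 23.68 ms.

24 ms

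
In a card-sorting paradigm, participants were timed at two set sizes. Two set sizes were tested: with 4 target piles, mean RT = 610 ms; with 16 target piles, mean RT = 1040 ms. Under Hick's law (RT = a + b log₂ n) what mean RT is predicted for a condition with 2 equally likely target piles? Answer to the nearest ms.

395 ms

RT is linear in log₂ n, so two points fix the line:
  b = (1040 − 610) / (log₂ 16 − log₂ 4) = 430 / (4 − 2) = 215 ms/bit
  a = 610 − 215 × 2 = 180 ms
Then RT(2) = 180 + 215 × log₂ 2 = 180 + 215 × 1 ≈ 395.000 ms.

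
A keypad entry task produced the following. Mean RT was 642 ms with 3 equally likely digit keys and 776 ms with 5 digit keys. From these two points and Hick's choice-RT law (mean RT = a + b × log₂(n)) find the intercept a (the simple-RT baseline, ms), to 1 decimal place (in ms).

Slope: b = (776 − 642) / (log₂ 5 − log₂ 3) = 134/0.7370 = 181.827 ms/bit.
Intercept: a = 642 − 181.827·log₂(3) = 353.812 ms.

353.8 ms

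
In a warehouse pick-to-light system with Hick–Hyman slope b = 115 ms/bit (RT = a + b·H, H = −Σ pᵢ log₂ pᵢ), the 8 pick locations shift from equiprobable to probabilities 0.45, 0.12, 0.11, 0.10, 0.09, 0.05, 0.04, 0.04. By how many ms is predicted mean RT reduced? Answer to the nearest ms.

61 ms

The RT saving is b·ΔH. Equiprobable H₀ = log₂(8) = 3.0000 bits; with the given probabilities H = 2.4682 bits.
b·(H₀ − H) = 115 × (3.0000 − 2.4682) = 61.16 ms.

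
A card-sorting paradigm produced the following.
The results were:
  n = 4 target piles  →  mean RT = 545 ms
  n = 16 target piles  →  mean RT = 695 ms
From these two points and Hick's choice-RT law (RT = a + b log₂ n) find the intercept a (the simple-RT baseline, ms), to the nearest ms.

395 ms

b = (RT₂ − RT₁)/(log₂ n₂ − log₂ n₁) = (695 − 545)/(4 − 2) = 75 ms/bit.
Intercept: a = 545 − 75·log₂(4) = 395.000 ms.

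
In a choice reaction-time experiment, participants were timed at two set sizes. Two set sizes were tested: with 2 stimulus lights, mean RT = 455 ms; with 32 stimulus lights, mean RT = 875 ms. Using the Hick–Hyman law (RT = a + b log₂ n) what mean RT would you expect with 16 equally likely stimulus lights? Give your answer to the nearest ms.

RT is linear in log₂ n, so two points fix the line:
  b = (875 − 455) / (log₂ 32 − log₂ 2) = 420 / (5 − 1) = 105 ms/bit
  a = 455 − 105 × 1 = 350 ms
Then RT(16) = 350 + 105 × log₂ 16 = 350 + 105 × 4 ≈ 770.000 ms.

770 ms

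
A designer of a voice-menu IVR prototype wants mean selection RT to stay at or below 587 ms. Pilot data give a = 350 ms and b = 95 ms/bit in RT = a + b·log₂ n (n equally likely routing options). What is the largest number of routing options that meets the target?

5

Set 350 + 95·log₂ n ≤ 587 → log₂ n ≤ (587 − 350)/95 = 2.4947.
So n ≤ 2^2.4947 = 5.636; the largest integer n is 5.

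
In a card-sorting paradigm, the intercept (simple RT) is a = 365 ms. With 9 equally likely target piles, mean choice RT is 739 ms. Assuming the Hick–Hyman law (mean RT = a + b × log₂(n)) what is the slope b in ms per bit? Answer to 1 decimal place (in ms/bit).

118.0 ms/bit

log₂(9) = 3.1699 bits.
b = (RT − a)/log₂ n = (739 − 365) / 3.1699 = 117.984 ms/bit.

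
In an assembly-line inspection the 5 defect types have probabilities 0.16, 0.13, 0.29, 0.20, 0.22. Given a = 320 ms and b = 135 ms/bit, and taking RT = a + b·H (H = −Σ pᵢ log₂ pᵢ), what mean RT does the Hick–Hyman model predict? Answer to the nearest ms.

Entropy contributions −pᵢ log₂ pᵢ: 0.4230, 0.3826, 0.5179, 0.4644, 0.4806; sum H = 2.2685 bits.
RT = a + bH = 320 + 135·2.2685 = 626.25 ms.

626 ms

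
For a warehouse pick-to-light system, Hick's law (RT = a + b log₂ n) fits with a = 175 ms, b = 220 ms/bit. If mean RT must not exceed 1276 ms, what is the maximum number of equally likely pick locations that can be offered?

32

Set 175 + 220·log₂ n ≤ 1276 → log₂ n ≤ (1276 − 175)/220 = 5.0045.
So n ≤ 2^5.0045 = 32.101; the largest integer n is 32.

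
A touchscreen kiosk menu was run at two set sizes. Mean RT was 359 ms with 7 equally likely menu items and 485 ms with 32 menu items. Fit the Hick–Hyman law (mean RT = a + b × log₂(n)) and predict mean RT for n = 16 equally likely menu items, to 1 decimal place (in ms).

427.5 ms

With log₂ n on the abscissa the relation is linear; from the two conditions:
  b = (485 − 359) / (log₂ 32 − log₂ 7) = 126 / (5 − 2.8074) = 57.465 ms/bit
  a = 359 − 57.465 × 2.8074 = 197.676 ms
Then RT(16) = 197.676 + 57.465 × log₂ 16 = 197.676 + 57.465 × 4 ≈ 427.535 ms.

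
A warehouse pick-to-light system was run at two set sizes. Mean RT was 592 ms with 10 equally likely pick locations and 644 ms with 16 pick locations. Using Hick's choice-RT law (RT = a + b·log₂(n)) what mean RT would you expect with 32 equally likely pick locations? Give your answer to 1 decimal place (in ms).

With log₂ n on the abscissa the relation is linear; from the two conditions:
  b = (644 − 592) / (log₂ 16 − log₂ 10) = 52 / (4 − 3.3219) = 76.688 ms/bit
  a = 592 − 76.688 × 3.3219 = 337.248 ms
Then RT(32) = 337.248 + 76.688 × log₂ 32 = 337.248 + 76.688 × 5 ≈ 720.688 ms.

720.7 ms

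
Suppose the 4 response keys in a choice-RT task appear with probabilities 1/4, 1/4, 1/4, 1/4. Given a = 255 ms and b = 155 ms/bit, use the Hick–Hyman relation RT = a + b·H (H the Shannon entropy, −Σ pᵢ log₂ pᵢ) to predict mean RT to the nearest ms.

H = −Σ pᵢ log₂ pᵢ = 0.25·2 + 0.25·2 + 0.25·2 + 0.25·2 = 2.000 bits.
RT = 255 + 155 × 2.000 = 565.00 ms.

565 ms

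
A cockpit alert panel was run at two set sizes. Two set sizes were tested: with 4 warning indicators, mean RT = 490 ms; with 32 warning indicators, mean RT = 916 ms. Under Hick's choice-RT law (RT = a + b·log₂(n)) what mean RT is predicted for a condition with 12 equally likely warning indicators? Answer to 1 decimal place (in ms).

715.1 ms

RT is linear in log₂ n, so two points fix the line:
  b = (916 − 490) / (log₂ 32 − log₂ 4) = 426 / (5 − 2) = 142.000 ms/bit
  a = 490 − 142.000 × 2 = 206.000 ms
Then RT(12) = 206.000 + 142.000 × log₂ 12 = 206.000 + 142.000 × 3.5850 ≈ 715.065 ms.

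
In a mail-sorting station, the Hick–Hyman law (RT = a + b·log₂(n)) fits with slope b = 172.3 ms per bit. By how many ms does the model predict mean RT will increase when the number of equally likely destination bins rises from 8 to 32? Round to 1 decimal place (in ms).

The intercept a cancels: ΔRT = b·(log₂ n₂ − log₂ n₁) = b·log₂(n₂/n₁).
log₂(32) − log₂(8) = log₂(32/8) = log₂(4) = 2.
ΔRT = 172.3 × 2.0000 = 344.600 ms.

344.6 ms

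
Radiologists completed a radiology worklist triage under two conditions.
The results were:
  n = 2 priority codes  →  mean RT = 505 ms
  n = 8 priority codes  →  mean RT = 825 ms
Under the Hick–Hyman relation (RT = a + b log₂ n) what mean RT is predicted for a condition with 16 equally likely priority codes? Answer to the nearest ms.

RT is linear in log₂ n, so two points fix the line:
  b = (825 − 505) / (log₂ 8 − log₂ 2) = 320 / (3 − 1) = 160 ms/bit
  a = 505 − 160 × 1 = 345 ms
Then RT(16) = 345 + 160 × log₂ 16 = 345 + 160 × 4 ≈ 985.000 ms.

985 ms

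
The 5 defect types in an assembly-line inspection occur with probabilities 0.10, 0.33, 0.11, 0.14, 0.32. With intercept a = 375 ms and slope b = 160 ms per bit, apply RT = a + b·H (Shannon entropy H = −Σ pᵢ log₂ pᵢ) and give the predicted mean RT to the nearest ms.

H = 0.10·log₂(1/0.10) + 0.33·log₂(1/0.33) + 0.11·log₂(1/0.11) + 0.14·log₂(1/0.14) + 0.32·log₂(1/0.32) = 2.1334 bits.
RT = 375 + 160 × 2.1334 = 716.35 ms.

716 ms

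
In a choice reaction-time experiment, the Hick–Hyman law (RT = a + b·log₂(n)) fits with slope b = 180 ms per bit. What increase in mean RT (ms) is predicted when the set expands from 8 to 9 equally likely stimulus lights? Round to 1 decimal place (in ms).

30.6 ms

The intercept a cancels: ΔRT = b·(log₂ n₂ − log₂ n₁) = b·log₂(n₂/n₁).
log₂(9) − log₂(8) = 3.1699 − 3 = 0.1699.
ΔRT = 180 × 0.1699 = 30.587 ms.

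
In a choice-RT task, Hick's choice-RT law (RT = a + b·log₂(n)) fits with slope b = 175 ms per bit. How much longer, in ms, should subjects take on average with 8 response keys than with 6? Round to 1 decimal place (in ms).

72.6 ms

The intercept a cancels: ΔRT = b·(log₂ n₂ − log₂ n₁) = b·log₂(n₂/n₁).
log₂(8) − log₂(6) = 3 − 2.5850 = 0.4150.
ΔRT = 175 × 0.4150 = 72.632 ms.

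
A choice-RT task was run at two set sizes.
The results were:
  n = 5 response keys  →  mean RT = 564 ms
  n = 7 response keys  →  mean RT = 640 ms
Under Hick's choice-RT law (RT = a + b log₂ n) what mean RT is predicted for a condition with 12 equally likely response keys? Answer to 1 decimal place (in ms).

761.7 ms

RT is linear in log₂ n, so two points fix the line:
  b = (640 − 564) / (log₂ 7 − log₂ 5) = 76 / (2.8074 − 2.3219) = 156.563 ms/bit
  a = 564 − 156.563 × 2.3219 = 200.471 ms
Then RT(12) = 200.471 + 156.563 × log₂ 12 = 200.471 + 156.563 × 3.5850 ≈ 761.745 ms.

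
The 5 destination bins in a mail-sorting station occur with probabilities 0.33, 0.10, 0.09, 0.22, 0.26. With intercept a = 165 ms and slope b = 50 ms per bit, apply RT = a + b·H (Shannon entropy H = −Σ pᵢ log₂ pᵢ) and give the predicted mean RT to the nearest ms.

273 ms

H = 0.33·log₂(1/0.33) + 0.10·log₂(1/0.10) + 0.09·log₂(1/0.09) + 0.22·log₂(1/0.22) + 0.26·log₂(1/0.26) = 2.1585 bits.
RT = 165 + 50 × 2.1585 = 272.93 ms.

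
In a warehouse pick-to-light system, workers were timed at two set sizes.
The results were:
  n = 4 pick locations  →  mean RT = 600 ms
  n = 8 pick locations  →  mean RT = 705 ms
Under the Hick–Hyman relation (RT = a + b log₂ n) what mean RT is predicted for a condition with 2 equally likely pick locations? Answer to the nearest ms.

RT is linear in log₂ n, so two points fix the line:
  b = (705 − 600) / (log₂ 8 − log₂ 4) = 105 / (3 − 2) = 105 ms/bit
  a = 600 − 105 × 2 = 390 ms
Then RT(2) = 390 + 105 × log₂ 2 = 390 + 105 × 1 ≈ 495.000 ms.

495 ms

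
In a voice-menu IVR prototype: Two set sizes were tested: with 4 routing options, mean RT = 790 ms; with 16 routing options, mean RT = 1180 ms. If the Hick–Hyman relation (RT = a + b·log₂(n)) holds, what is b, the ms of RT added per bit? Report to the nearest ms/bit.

195 ms/bit

Slope: b = (1180 − 790) / (log₂ 16 − log₂ 4) = 390/2.0000 = 195 ms/bit.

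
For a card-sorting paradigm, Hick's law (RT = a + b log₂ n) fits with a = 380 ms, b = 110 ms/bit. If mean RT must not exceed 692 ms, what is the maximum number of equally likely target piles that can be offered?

110·log₂ n ≤ 692 − 380 = 312, giving log₂ n ≤ 2.8364 and n ≤ 7.142. The largest whole number is 7.

7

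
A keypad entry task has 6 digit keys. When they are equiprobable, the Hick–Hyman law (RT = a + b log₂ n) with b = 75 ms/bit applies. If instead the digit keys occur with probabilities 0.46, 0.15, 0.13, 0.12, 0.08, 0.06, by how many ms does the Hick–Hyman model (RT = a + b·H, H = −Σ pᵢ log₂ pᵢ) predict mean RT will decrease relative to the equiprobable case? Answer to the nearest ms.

28 ms

The RT saving is b·ΔH. Equiprobable H₀ = log₂(6) = 2.5850 bits; with the given probabilities H = 2.2106 bits.
b·(H₀ − H) = 75 × (2.5850 − 2.2106) = 28.07 ms.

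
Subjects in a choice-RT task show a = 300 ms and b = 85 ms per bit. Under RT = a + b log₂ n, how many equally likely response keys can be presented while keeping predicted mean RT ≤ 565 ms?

Set 300 + 85·log₂ n ≤ 565 → log₂ n ≤ (565 − 300)/85 = 3.1176.
So n ≤ 2^3.1176 = 8.680; the largest integer n is 8.

8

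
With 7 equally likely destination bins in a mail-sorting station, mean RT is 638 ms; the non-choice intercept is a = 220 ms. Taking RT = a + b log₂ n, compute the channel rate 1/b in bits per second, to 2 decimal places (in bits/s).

6.72 bits/s

Choice component = 638 − 220 = 418 ms over log₂(7) = 2.8074 bits.
b = 418 / 2.8074 = 148.895 ms/bit, so 1/b = 6.716 bits/s.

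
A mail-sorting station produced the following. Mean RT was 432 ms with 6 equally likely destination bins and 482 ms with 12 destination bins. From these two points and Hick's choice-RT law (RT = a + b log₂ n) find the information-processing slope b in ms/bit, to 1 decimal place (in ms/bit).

Slope: b = (482 − 432) / (log₂ 12 − log₂ 6) = 50/1.0000 = 50.000 ms/bit.

50.0 ms/bit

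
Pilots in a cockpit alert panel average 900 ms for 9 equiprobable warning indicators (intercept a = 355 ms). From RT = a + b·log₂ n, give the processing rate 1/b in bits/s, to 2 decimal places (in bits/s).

5.82 bits/s

Choice component = 900 − 355 = 545 ms over log₂(9) = 3.1699 bits.
b = 545 / 3.1699 = 171.928 ms/bit, so 1/b = 5.816 bits/s.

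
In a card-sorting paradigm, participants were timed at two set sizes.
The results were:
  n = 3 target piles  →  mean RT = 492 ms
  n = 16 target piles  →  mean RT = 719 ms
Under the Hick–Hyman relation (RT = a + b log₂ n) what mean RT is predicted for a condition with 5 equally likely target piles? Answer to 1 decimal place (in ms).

RT is linear in log₂ n, so two points fix the line:
  b = (719 − 492) / (log₂ 16 − log₂ 3) = 227 / (4 − 1.5850) = 93.994 ms/bit
  a = 492 − 93.994 × 1.5850 = 343.022 ms
Then RT(5) = 343.022 + 93.994 × log₂ 5 = 343.022 + 93.994 × 2.3219 ≈ 561.271 ms.

561.3 ms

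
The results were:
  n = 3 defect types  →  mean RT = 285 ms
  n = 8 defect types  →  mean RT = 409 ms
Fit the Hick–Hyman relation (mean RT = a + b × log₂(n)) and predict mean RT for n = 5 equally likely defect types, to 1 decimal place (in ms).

349.6 ms

With log₂ n on the abscissa the relation is linear; from the two conditions:
  b = (409 − 285) / (log₂ 8 − log₂ 3) = 124 / (3 − 1.5850) = 87.630 ms/bit
  a = 285 − 87.630 × 1.5850 = 146.109 ms
Then RT(5) = 146.109 + 87.630 × log₂ 5 = 146.109 + 87.630 × 2.3219 ≈ 349.580 ms.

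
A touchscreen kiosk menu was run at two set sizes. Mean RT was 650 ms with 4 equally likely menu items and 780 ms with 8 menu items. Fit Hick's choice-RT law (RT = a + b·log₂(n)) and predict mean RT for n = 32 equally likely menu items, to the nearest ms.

1040 ms

With log₂ n on the abscissa the relation is linear; from the two conditions:
  b = (780 − 650) / (log₂ 8 − log₂ 4) = 130 / (3 − 2) = 130 ms/bit
  a = 650 − 130 × 2 = 390 ms
Then RT(32) = 390 + 130 × log₂ 32 = 390 + 130 × 5 ≈ 1040.000 ms.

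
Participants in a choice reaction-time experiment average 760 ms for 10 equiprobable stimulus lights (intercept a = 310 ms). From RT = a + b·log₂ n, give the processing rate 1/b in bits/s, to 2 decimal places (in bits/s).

7.38 bits/s

Choice component = 760 − 310 = 450 ms over log₂(10) = 3.3219 bits.
b = 450 / 3.3219 = 135.463 ms/bit, so 1/b = 7.382 bits/s.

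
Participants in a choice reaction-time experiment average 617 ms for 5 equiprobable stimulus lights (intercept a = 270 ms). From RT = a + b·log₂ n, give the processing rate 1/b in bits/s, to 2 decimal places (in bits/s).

Choice component = 617 − 270 = 347 ms over log₂(5) = 2.3219 bits.
b = 347 / 2.3219 = 149.445 ms/bit, so 1/b = 6.691 bits/s.

6.69 bits/s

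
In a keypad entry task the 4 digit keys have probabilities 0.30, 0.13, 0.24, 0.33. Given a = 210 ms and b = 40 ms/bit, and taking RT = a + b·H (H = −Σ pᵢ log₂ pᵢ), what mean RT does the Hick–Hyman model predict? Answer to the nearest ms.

287 ms

H = 0.30·log₂(1/0.30) + 0.13·log₂(1/0.13) + 0.24·log₂(1/0.24) + 0.33·log₂(1/0.33) = 1.9257 bits.
RT = 210 + 40 × 1.9257 = 287.03 ms.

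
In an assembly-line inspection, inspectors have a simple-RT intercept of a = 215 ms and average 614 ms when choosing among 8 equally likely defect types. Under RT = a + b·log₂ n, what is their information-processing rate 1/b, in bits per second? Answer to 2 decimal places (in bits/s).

b = (614 − 215)/log₂ 8 = 399/3 = 133.000 ms per bit = 0.13300 s/bit; the reciprocal is 7.519 bits/s.

7.52 bits/s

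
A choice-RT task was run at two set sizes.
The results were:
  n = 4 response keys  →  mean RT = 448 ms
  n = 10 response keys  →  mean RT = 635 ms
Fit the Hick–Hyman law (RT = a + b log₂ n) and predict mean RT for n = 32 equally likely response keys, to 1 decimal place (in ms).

Solve the two-equation system in a and b:
  b = (635 − 448) / (log₂ 10 − log₂ 4) = 187 / (3.3219 − 2) = 141.460 ms/bit
  a = 448 − 141.460 × 2 = 165.080 ms
Then RT(32) = 165.080 + 141.460 × log₂ 32 = 165.080 + 141.460 × 5 ≈ 872.380 ms.

872.4 ms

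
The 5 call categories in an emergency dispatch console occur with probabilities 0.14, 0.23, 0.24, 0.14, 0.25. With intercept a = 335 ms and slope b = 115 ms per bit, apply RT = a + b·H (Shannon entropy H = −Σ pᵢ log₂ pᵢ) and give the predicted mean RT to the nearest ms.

597 ms

Entropy contributions −pᵢ log₂ pᵢ: 0.3971, 0.4877, 0.4941, 0.3971, 0.5000; sum H = 2.2760 bits.
RT = a + bH = 335 + 115·2.2760 = 596.74 ms.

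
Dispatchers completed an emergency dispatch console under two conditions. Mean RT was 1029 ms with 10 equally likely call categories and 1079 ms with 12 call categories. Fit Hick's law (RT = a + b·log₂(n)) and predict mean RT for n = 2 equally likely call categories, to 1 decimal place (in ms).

With log₂ n on the abscissa the relation is linear; from the two conditions:
  b = (1079 − 1029) / (log₂ 12 − log₂ 10) = 50 / (3.5850 − 3.3219) = 190.089 ms/bit
  a = 1029 − 190.089 × 3.3219 = 397.537 ms
Then RT(2) = 397.537 + 190.089 × log₂ 2 = 397.537 + 190.089 × 1 ≈ 587.627 ms.

587.6 ms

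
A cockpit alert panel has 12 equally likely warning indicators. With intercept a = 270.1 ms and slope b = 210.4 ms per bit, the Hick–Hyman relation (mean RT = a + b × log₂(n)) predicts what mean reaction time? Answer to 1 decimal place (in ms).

log₂(12) = 3.5850 bits, so RT = 270.1 + 210.4 × 3.5850 ≈ 1024.376 ms.

1024.4 ms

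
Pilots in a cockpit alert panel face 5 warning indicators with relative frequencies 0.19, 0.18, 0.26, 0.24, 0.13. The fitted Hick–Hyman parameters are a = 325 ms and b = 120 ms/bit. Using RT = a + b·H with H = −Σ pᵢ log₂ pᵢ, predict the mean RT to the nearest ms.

599 ms

H = 0.19·log₂(1/0.19) + 0.18·log₂(1/0.18) + 0.26·log₂(1/0.26) + 0.24·log₂(1/0.24) + 0.13·log₂(1/0.13) = 2.2826 bits.
RT = 325 + 120 × 2.2826 = 598.91 ms.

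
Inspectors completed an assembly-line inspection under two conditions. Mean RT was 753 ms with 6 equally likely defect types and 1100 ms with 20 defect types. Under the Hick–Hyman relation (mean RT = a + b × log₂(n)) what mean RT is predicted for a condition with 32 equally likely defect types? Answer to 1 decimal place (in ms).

1235.5 ms

Fit slope and intercept:
  b = (1100 − 753) / (log₂ 20 − log₂ 6) = 347 / (4.3219 − 2.5850) = 199.774 ms/bit
  a = 753 − 199.774 × 2.5850 = 236.593 ms
Then RT(32) = 236.593 + 199.774 × log₂ 32 = 236.593 + 199.774 × 5 ≈ 1235.461 ms.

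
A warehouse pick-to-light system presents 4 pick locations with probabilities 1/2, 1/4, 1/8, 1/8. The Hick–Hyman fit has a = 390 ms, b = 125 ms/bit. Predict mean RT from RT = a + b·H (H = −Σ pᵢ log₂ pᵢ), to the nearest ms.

609 ms

Each term −pᵢ log₂ pᵢ: 0.5·1 + 0.25·2 + 0.125·3 + 0.125·3; summed, H = 1.750 bits.
Mean RT = a + bH = 390 + 125·1.750 = 608.75 ms.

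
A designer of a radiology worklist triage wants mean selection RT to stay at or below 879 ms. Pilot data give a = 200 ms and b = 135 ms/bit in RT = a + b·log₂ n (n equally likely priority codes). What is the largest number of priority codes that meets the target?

Information budget: (879 − 200)/135 = 5.0296 bits, so n ≤ 2^5.0296 = 32.664 → at most 32.

32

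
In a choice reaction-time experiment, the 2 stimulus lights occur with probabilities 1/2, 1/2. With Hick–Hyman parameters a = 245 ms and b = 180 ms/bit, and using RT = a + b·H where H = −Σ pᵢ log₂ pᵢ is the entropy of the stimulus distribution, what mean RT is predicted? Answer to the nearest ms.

Each term −pᵢ log₂ pᵢ: 0.5·1 + 0.5·1; summed, H = 1.000 bits.
Mean RT = a + bH = 245 + 180·1.000 = 425.00 ms.

425 ms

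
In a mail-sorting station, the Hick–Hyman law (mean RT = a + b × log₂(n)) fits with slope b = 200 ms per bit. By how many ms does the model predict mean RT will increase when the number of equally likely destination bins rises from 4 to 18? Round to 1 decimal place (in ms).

434.0 ms

Only the slope matters, since a is common to both: ΔRT = b·log₂(n₂/n₁).
log₂(18) − log₂(4) = 4.1699 − 2 = 2.1699.
ΔRT = 200 × 2.1699 = 433.985 ms.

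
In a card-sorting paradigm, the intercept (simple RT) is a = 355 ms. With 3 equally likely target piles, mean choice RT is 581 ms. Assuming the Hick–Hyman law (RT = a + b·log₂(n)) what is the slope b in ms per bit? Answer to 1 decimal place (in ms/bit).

142.6 ms/bit

3 alternatives carry log₂ 3 = 1.5850 bits; the choice cost is 581 − 355 = 226 ms, so b = 226/1.5850 = 142.590 ms/bit.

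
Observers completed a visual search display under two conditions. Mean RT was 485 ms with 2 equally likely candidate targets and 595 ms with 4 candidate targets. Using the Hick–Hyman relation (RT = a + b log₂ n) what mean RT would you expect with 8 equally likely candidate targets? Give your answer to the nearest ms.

705 ms

Solve the two-equation system in a and b:
  b = (595 − 485) / (log₂ 4 − log₂ 2) = 110 / (2 − 1) = 110 ms/bit
  a = 485 − 110 × 1 = 375 ms
Then RT(8) = 375 + 110 × log₂ 8 = 375 + 110 × 3 ≈ 705.000 ms.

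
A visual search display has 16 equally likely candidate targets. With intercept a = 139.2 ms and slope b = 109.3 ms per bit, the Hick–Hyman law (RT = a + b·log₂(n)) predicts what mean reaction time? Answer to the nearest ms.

576 ms

log₂(16) = 4 bits, so RT = 139.2 + 109.3 × 4 ≈ 576.400 ms.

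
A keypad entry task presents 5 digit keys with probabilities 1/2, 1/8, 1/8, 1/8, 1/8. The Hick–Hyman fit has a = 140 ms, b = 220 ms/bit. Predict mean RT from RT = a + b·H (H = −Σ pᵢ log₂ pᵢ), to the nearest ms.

580 ms

H = −Σ pᵢ log₂ pᵢ = 0.5·1 + 0.125·3 + 0.125·3 + 0.125·3 + 0.125·3 = 2.000 bits.
RT = 140 + 220 × 2.000 = 580.00 ms.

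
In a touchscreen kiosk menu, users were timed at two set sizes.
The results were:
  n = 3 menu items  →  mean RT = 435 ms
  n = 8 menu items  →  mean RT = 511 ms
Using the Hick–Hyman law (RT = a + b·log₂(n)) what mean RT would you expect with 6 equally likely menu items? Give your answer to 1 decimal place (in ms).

488.7 ms

Solve the two-equation system in a and b:
  b = (511 − 435) / (log₂ 8 − log₂ 3) = 76 / (3 − 1.5850) = 53.709 ms/bit
  a = 435 − 53.709 × 1.5850 = 349.874 ms
Then RT(6) = 349.874 + 53.709 × log₂ 6 = 349.874 + 53.709 × 2.5850 ≈ 488.709 ms.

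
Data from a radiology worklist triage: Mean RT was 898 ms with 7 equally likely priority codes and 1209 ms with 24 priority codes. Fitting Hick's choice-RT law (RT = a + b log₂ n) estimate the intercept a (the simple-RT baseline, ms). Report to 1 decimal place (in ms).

406.8 ms

b = (RT₂ − RT₁)/(log₂ n₂ − log₂ n₁) = (1209 − 898)/(4.5850 − 2.8074) = 174.954 ms/bit.
Intercept: a = 898 − 174.954·log₂(7) = 406.841 ms.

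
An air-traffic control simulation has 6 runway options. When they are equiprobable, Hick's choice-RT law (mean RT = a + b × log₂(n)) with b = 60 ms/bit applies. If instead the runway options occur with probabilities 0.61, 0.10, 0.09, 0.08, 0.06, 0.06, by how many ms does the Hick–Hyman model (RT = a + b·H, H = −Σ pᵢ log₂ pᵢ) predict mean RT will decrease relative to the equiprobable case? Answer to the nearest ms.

Equiprobable entropy H₀ = log₂ 6 = 2.5850 bits.
Skewed entropy H = −Σ pᵢ log₂ pᵢ = 1.8584 bits.
ΔRT = b·(H₀ − H) = 60 × 0.7265 = 43.59 ms.

44 ms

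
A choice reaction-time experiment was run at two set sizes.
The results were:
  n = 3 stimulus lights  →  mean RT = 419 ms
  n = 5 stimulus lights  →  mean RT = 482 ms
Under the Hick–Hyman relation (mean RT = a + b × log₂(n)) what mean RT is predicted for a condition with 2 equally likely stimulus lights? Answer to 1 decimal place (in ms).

With log₂ n on the abscissa the relation is linear; from the two conditions:
  b = (482 − 419) / (log₂ 5 − log₂ 3) = 63 / (2.3219 − 1.5850) = 85.486 ms/bit
  a = 419 − 85.486 × 1.5850 = 283.508 ms
Then RT(2) = 283.508 + 85.486 × log₂ 2 = 283.508 + 85.486 × 1 ≈ 368.994 ms.

369.0 ms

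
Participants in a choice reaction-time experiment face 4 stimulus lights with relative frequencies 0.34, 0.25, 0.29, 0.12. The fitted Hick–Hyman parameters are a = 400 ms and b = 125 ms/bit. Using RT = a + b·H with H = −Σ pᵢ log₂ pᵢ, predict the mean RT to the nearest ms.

639 ms

Entropy contributions −pᵢ log₂ pᵢ: 0.5292, 0.5000, 0.5179, 0.3671; sum H = 1.9141 bits.
RT = a + bH = 400 + 125·1.9141 = 639.27 ms.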